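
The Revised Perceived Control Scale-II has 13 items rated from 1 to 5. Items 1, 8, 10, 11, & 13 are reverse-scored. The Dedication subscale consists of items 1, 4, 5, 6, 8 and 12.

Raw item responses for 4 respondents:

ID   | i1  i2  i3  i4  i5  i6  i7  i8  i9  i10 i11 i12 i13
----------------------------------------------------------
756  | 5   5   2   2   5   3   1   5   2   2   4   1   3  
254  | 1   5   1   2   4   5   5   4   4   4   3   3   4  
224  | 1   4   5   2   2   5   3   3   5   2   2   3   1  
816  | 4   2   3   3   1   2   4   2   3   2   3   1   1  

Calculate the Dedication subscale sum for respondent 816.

13

Respondent 816 raw: 4, 2, 3, 3, 1, 2, 4, 2, 3, 2, 3, 1, 1.
Dedication items: 1, 4, 5, 6, 8, 12.
Reverse-coded (reversed = (1+5) − raw = 6 − raw):
  item 1: 6 − 4 = 2
  item 4: 3
  item 5: 1
  item 6: 2
  item 8: 6 − 2 = 4
  item 12: 1
Sum = 2 + 3 + 1 + 2 + 4 + 1 = 13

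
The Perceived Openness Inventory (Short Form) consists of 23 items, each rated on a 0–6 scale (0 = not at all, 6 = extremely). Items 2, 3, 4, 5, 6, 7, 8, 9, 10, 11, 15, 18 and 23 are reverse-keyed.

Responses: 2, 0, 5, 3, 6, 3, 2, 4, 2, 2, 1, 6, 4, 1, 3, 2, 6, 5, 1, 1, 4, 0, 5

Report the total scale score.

64

Reversing items 2, 3, 4, 5, 6, 7, 8, 9, 10, 11, 15, 18, and 23 with 6 − raw:
Total = 2 + (6−0) + (6−5) + (6−3) + (6−6) + (6−3) + (6−2) + (6−4) + (6−2) + (6−2) + (6−1) + 6 + 4 + 1 + (6−3) + 2 + 6 + (6−5) + 1 + 1 + 4 + 0 + (6−5)
      = 2 + 6 + 1 + 3 + 0 + 3 + 4 + 2 + 4 + 4 + 5 + 6 + 4 + 1 + 3 + 2 + 6 + 1 + 1 + 1 + 4 + 0 + 1 = 64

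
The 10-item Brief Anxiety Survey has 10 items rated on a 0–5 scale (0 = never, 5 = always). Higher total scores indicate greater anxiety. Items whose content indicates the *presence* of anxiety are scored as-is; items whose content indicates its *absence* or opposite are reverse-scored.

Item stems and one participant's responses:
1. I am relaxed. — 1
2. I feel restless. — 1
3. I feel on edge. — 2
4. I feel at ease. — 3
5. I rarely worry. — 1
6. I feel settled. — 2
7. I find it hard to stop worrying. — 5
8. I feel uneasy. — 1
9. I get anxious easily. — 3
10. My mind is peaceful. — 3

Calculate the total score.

27

Items 1, 4, 5, 6, 10 describe the absence/opposite of anxiety → reverse-score.
reverse-coded value = 5 − response.
  item 1: 5 − 1 = 4
  item 2: 1
  item 3: 2
  item 4: 5 − 3 = 2
  item 5: 5 − 1 = 4
  item 6: 5 − 2 = 3
  item 7: 5
  item 8: 1
  item 9: 3
  item 10: 5 − 3 = 2
Total = 4 + 1 + 2 + 2 + 4 + 3 + 5 + 1 + 3 + 2 = 27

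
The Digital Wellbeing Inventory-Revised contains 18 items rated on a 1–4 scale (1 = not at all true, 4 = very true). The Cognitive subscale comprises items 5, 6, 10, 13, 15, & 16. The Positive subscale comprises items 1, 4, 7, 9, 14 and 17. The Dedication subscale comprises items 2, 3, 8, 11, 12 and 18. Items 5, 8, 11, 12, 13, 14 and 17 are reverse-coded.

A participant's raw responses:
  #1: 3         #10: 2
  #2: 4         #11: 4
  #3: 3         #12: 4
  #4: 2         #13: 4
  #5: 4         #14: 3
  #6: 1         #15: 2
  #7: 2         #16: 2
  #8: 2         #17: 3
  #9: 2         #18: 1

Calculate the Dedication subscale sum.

Dedication items: 2, 3, 8, 11, 12, 18.
Of these, items 8, 11, & 12 are reverse-coded; reverse-coded value = 5 − response.
  item 2: 4
  item 3: 3
  item 8: 5 − 2 = 3
  item 11: 5 − 4 = 1
  item 12: 5 − 4 = 1
  item 18: 1
Sum = 4 + 3 + 3 + 1 + 1 + 1 = 13

13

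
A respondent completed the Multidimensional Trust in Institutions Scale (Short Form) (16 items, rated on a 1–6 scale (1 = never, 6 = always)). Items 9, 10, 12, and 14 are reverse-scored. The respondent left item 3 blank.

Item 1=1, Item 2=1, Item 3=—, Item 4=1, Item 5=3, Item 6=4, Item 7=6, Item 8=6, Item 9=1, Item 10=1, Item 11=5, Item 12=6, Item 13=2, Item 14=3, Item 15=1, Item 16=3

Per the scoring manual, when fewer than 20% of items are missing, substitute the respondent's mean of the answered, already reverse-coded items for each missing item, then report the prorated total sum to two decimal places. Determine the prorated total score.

53.33

Reverse-coded (on a 1–6 scale, reversed = 7 − raw):
  item 9: 7 − 1 = 6
  item 10: 7 − 1 = 6
  item 12: 7 − 6 = 1
  item 14: 7 − 3 = 4
Completed scored items (15 of 16): 1, 1, 1, 3, 4, 6, 6, 6, 6, 5, 1, 2, 4, 1, 3; sum = 50.
Person mean = 50 / 15 ≈ 3.3333
Prorated total = (50 / 15) × 16 = 53.33 (to 2 dp)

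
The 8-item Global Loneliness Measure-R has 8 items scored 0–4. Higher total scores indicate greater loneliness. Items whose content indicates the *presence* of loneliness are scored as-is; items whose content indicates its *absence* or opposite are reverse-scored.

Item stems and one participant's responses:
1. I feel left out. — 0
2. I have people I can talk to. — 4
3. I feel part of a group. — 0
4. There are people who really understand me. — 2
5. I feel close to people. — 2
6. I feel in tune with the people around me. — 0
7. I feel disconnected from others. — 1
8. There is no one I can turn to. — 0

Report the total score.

13

Items 2, 3, 4, 5, 6 describe the absence/opposite of loneliness → reverse-score.
reversed = (0+4) − raw = 4 − raw.
  item 1: 0
  item 2: 4 − 4 = 0
  item 3: 4 − 0 = 4
  item 4: 4 − 2 = 2
  item 5: 4 − 2 = 2
  item 6: 4 − 0 = 4
  item 7: 1
  item 8: 0
Total = 0 + 0 + 4 + 2 + 2 + 4 + 1 + 0 = 13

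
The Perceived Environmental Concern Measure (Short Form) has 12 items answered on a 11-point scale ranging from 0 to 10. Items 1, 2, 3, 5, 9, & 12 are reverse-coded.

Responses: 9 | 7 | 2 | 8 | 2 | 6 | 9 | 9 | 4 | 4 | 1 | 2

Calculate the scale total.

Apply reverse scoring (on a 0–10 scale, reversed = 10 − raw):
  item 1: 10 − 9 = 1
  item 2: 10 − 7 = 3
  item 3: 10 − 2 = 8
  item 5: 10 − 2 = 8
  item 9: 10 − 4 = 6
  item 12: 10 − 2 = 8
Scored items: 1, 3, 8, 8, 8, 6, 9, 9, 6, 4, 1, 8
Total = 1 + 3 + 8 + 8 + 8 + 6 + 9 + 9 + 6 + 4 + 1 + 8 = 71

71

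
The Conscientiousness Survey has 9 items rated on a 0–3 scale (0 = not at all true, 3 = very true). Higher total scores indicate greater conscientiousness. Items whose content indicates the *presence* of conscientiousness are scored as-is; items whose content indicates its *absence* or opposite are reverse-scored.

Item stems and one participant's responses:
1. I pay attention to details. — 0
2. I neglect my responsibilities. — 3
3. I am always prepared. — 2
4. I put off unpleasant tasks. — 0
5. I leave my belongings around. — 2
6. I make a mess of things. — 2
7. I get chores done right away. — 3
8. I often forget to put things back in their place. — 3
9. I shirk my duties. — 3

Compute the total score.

Items 2, 4, 5, 6, 8, 9 describe the absence/opposite of conscientiousness → reverse-score.
on a 0–3 scale, reversed = 3 − raw.
  item 1: 0
  item 2: 3 − 3 = 0
  item 3: 2
  item 4: 3 − 0 = 3
  item 5: 3 − 2 = 1
  item 6: 3 − 2 = 1
  item 7: 3
  item 8: 3 − 3 = 0
  item 9: 3 − 3 = 0
Total = 0 + 0 + 2 + 3 + 1 + 1 + 3 + 0 + 0 = 10

10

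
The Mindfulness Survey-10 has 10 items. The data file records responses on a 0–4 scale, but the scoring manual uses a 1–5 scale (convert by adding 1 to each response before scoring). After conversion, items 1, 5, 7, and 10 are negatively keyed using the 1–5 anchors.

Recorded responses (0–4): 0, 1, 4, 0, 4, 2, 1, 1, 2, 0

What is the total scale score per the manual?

Convert to 1–5: 1, 2, 5, 1, 5, 3, 2, 2, 3, 1
Reverse-coded (reverse-coded value = 6 − response):
  item 1: 6 − 1 = 5
  item 5: 6 − 5 = 1
  item 7: 6 − 2 = 4
  item 10: 6 − 1 = 5
Scored: 5, 2, 5, 1, 1, 3, 4, 2, 3, 5
Total = 31

31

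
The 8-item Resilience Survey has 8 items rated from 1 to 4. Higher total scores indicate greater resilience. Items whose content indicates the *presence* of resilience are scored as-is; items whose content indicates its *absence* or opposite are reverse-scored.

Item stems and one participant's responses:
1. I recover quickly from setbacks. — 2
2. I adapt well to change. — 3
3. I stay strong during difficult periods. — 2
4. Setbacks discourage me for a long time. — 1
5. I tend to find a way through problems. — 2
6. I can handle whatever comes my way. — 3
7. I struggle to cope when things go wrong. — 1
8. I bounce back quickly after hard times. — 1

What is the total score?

Items 4, 7 describe the absence/opposite of resilience → reverse-score.
reversed = (1+4) − raw = 5 − raw.
  item 1: 2
  item 2: 3
  item 3: 2
  item 4: 5 − 1 = 4
  item 5: 2
  item 6: 3
  item 7: 5 − 1 = 4
  item 8: 1
Total = 2 + 3 + 2 + 4 + 2 + 3 + 4 + 1 = 21

21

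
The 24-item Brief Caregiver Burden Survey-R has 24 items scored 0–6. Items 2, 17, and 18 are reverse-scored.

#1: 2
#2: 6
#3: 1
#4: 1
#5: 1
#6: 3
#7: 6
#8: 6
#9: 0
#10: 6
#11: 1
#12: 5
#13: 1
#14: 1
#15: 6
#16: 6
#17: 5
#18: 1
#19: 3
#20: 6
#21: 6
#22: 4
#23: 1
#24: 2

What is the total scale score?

Reverse-scored items use 6 − raw:
  item 2: 6 − 6 = 0
  item 17: 6 − 5 = 1
  item 18: 6 − 1 = 5
Scored responses: 2, 0, 1, 1, 1, 3, 6, 6, 0, 6, 1, 5, 1, 1, 6, 6, 1, 5, 3, 6, 6, 4, 1, 2
Total = 2 + 0 + 1 + 1 + 1 + 3 + 6 + 6 + 0 + 6 + 1 + 5 + 1 + 1 + 6 + 6 + 1 + 5 + 3 + 6 + 6 + 4 + 1 + 2 = 74

74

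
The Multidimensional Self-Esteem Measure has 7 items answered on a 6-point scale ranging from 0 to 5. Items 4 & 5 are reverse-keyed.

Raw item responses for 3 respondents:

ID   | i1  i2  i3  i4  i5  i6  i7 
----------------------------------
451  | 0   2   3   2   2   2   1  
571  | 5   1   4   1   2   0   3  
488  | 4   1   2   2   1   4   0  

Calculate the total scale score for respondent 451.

Respondent 451 raw: 0, 2, 3, 2, 2, 2, 1.
Reverse-coded (reverse-coded value = 5 − response):
  item 1: 0
  item 2: 2
  item 3: 3
  item 4: 5 − 2 = 3
  item 5: 5 − 2 = 3
  item 6: 2
  item 7: 1
Sum = 0 + 2 + 3 + 3 + 3 + 2 + 1 = 14

14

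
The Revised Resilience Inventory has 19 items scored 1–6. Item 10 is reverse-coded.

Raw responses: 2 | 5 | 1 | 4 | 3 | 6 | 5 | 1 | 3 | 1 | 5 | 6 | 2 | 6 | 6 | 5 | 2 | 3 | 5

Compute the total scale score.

76

Reversing item 10 with 7 − raw:
Total = 2 + 5 + 1 + 4 + 3 + 6 + 5 + 1 + 3 + (7−1) + 5 + 6 + 2 + 6 + 6 + 5 + 2 + 3 + 5
      = 2 + 5 + 1 + 4 + 3 + 6 + 5 + 1 + 3 + 6 + 5 + 6 + 2 + 6 + 6 + 5 + 2 + 3 + 5 = 76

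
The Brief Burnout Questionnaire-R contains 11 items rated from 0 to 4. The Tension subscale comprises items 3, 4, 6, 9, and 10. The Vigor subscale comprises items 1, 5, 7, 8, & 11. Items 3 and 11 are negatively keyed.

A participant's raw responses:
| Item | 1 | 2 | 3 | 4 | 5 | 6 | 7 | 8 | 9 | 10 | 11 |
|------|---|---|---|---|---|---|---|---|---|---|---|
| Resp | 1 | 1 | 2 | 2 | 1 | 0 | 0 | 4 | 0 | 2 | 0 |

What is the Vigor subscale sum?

Vigor items: 1, 5, 7, 8, 11.
Of these, item 11 is negatively keyed; reverse-coded value = 4 − response.
  item 1: 1
  item 5: 1
  item 7: 0
  item 8: 4
  item 11: 4 − 0 = 4
Sum = 1 + 1 + 0 + 4 + 4 = 10

10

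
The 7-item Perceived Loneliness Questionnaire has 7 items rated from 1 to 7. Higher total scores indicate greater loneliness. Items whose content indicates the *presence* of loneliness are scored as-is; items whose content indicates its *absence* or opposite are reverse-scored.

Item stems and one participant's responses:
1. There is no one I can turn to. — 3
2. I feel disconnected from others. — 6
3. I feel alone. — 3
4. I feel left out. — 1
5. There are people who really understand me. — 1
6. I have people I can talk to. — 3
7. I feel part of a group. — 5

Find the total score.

28

Items 5, 6, 7 describe the absence/opposite of loneliness → reverse-score.
on a 1–7 scale, reversed = 8 − raw.
  item 1: 3
  item 2: 6
  item 3: 3
  item 4: 1
  item 5: 8 − 1 = 7
  item 6: 8 − 3 = 5
  item 7: 8 − 5 = 3
Total = 3 + 6 + 3 + 1 + 7 + 5 + 3 = 28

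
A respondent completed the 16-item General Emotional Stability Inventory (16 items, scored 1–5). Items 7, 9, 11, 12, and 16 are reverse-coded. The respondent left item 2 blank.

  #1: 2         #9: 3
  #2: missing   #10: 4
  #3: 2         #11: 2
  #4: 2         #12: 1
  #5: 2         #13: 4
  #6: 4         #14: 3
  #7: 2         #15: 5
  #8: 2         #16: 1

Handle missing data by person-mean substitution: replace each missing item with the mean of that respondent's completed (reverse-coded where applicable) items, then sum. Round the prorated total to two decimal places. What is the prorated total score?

Reverse-coded (reverse-coded value = 6 − response):
  item 7: 6 − 2 = 4
  item 9: 6 − 3 = 3
  item 11: 6 − 2 = 4
  item 12: 6 − 1 = 5
  item 16: 6 − 1 = 5
Completed scored items (15 of 16): 2, 2, 2, 2, 4, 4, 2, 3, 4, 4, 5, 4, 3, 5, 5; sum = 51.
Person mean = 51 / 15 ≈ 3.4000
Prorated total = (51 / 15) × 16 = 54.40 (to 2 dp)

54.40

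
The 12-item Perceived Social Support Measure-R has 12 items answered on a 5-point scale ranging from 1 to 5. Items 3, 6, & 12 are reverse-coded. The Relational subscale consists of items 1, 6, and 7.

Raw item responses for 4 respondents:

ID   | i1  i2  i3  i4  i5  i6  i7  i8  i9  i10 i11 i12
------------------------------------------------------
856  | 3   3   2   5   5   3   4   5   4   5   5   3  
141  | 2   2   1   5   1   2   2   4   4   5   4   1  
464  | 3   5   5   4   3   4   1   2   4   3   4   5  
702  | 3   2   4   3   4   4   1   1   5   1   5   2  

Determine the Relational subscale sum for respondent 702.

Respondent 702 raw: 3, 2, 4, 3, 4, 4, 1, 1, 5, 1, 5, 2.
Relational items: 1, 6, 7.
Reverse-coded (reversed = (1+5) − raw = 6 − raw):
  item 1: 3
  item 6: 6 − 4 = 2
  item 7: 1
Sum = 3 + 2 + 1 = 6

6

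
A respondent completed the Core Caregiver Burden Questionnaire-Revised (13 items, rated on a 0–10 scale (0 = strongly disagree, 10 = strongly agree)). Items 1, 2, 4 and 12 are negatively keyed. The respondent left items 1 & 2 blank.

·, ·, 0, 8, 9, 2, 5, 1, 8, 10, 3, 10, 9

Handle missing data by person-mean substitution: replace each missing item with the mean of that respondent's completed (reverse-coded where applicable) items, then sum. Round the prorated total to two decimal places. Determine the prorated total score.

Reverse-coded (reversed = (0+10) − raw = 10 − raw):
  item 4: 10 − 8 = 2
  item 12: 10 − 10 = 0
Completed scored items (11 of 13): 0, 2, 9, 2, 5, 1, 8, 10, 3, 0, 9; sum = 49.
Person mean = 49 / 11 ≈ 4.4545
Prorated total = (49 / 11) × 13 = 57.91 (to 2 dp)

57.91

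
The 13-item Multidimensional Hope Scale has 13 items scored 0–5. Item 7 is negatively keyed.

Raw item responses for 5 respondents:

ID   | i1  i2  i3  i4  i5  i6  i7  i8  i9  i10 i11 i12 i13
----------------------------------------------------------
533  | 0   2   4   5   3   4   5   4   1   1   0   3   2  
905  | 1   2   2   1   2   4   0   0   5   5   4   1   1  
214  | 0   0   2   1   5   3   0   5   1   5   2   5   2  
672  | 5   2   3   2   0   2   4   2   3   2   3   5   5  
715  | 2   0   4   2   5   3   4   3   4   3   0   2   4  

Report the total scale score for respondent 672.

35

Respondent 672 raw: 5, 2, 3, 2, 0, 2, 4, 2, 3, 2, 3, 5, 5.
Reverse-coded (reversed = (0+5) − raw = 5 − raw):
  item 1: 5
  item 2: 2
  item 3: 3
  item 4: 2
  item 5: 0
  item 6: 2
  item 7: 5 − 4 = 1
  item 8: 2
  item 9: 3
  item 10: 2
  item 11: 3
  item 12: 5
  item 13: 5
Sum = 5 + 2 + 3 + 2 + 0 + 2 + 1 + 2 + 3 + 2 + 3 + 5 + 5 = 35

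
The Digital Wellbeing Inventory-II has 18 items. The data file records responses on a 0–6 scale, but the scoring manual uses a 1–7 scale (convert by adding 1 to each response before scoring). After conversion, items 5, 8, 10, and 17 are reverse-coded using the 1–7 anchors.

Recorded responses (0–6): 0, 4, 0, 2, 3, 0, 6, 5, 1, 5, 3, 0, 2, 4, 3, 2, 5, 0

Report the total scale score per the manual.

Convert to 1–7: 1, 5, 1, 3, 4, 1, 7, 6, 2, 6, 4, 1, 3, 5, 4, 3, 6, 1
Reverse-coded (reversed = (1+7) − raw = 8 − raw):
  item 5: 8 − 4 = 4
  item 8: 8 − 6 = 2
  item 10: 8 − 6 = 2
  item 17: 8 − 6 = 2
Scored: 1, 5, 1, 3, 4, 1, 7, 2, 2, 2, 4, 1, 3, 5, 4, 3, 2, 1
Total = 51

51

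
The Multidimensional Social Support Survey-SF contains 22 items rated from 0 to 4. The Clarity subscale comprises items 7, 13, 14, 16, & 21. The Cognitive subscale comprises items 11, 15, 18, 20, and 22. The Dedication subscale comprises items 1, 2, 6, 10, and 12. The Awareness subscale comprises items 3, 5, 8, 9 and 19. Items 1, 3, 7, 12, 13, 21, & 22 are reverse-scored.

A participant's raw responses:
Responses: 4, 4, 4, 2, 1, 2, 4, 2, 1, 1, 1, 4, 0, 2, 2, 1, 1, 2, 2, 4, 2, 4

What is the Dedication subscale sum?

Dedication items: 1, 2, 6, 10, 12.
Of these, items 1 & 12 are reverse-scored; on a 0–4 scale, reversed = 4 − raw.
  item 1: 4 − 4 = 0
  item 2: 4
  item 6: 2
  item 10: 1
  item 12: 4 − 4 = 0
Sum = 0 + 4 + 2 + 1 + 0 = 7

7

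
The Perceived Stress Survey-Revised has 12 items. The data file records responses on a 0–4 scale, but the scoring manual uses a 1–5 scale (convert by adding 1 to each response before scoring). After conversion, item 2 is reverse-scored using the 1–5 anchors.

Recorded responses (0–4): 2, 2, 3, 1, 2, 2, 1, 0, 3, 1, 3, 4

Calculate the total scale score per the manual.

Convert to 1–5: 3, 3, 4, 2, 3, 3, 2, 1, 4, 2, 4, 5
Reverse-coded (reverse-coded value = 6 − response):
  item 2: 6 − 3 = 3
Scored: 3, 3, 4, 2, 3, 3, 2, 1, 4, 2, 4, 5
Total = 36

36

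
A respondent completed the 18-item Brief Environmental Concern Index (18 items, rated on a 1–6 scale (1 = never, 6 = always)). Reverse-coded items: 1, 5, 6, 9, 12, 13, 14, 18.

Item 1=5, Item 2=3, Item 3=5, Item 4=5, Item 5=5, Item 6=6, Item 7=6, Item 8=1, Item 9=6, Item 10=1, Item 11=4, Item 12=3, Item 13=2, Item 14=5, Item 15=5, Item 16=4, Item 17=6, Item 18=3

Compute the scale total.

Reversing items 1, 5, 6, 9, 12, 13, 14, and 18 with 7 − raw:
Total = (7−5) + 3 + 5 + 5 + (7−5) + (7−6) + 6 + 1 + (7−6) + 1 + 4 + (7−3) + (7−2) + (7−5) + 5 + 4 + 6 + (7−3)
      = 2 + 3 + 5 + 5 + 2 + 1 + 6 + 1 + 1 + 1 + 4 + 4 + 5 + 2 + 5 + 4 + 6 + 4 = 61

61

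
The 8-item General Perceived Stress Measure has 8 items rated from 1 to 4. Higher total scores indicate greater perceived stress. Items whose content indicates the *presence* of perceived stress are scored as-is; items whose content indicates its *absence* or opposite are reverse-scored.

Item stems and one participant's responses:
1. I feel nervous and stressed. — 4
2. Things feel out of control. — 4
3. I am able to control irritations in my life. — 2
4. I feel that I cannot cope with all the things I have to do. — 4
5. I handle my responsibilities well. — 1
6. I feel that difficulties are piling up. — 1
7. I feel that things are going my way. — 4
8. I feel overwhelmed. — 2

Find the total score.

Items 3, 5, 7 describe the absence/opposite of perceived stress → reverse-score.
on a 1–4 scale, reversed = 5 − raw.
  item 1: 4
  item 2: 4
  item 3: 5 − 2 = 3
  item 4: 4
  item 5: 5 − 1 = 4
  item 6: 1
  item 7: 5 − 4 = 1
  item 8: 2
Total = 4 + 4 + 3 + 4 + 4 + 1 + 1 + 2 = 23

23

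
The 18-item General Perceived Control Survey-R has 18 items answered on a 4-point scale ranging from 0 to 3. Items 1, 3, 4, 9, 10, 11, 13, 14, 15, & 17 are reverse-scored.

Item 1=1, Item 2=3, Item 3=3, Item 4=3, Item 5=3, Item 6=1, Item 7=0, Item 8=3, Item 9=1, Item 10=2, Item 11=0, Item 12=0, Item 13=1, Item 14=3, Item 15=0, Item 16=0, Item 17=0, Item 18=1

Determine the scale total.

27

Apply reverse scoring (on a 0–3 scale, reversed = 3 − raw):
  item 1: 3 − 1 = 2
  item 3: 3 − 3 = 0
  item 4: 3 − 3 = 0
  item 9: 3 − 1 = 2
  item 10: 3 − 2 = 1
  item 11: 3 − 0 = 3
  item 13: 3 − 1 = 2
  item 14: 3 − 3 = 0
  item 15: 3 − 0 = 3
  item 17: 3 − 0 = 3
After reverse-coding: 2, 3, 0, 0, 3, 1, 0, 3, 2, 1, 3, 0, 2, 0, 3, 0, 3, 1
Total = 2 + 3 + 0 + 0 + 3 + 1 + 0 + 3 + 2 + 1 + 3 + 0 + 2 + 0 + 3 + 0 + 3 + 1 = 27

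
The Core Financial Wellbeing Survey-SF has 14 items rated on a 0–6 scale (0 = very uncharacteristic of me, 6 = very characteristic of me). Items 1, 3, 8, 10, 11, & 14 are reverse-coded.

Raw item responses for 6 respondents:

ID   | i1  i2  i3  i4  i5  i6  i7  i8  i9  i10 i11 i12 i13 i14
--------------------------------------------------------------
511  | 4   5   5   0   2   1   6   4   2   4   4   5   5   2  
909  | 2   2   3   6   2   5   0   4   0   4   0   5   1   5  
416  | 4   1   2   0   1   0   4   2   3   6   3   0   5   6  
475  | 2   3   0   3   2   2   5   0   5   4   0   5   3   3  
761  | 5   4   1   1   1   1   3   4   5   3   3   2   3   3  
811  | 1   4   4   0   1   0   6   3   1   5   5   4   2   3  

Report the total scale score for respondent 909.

Respondent 909 raw: 2, 2, 3, 6, 2, 5, 0, 4, 0, 4, 0, 5, 1, 5.
Reverse-coded (on a 0–6 scale, reversed = 6 − raw):
  item 1: 6 − 2 = 4
  item 2: 2
  item 3: 6 − 3 = 3
  item 4: 6
  item 5: 2
  item 6: 5
  item 7: 0
  item 8: 6 − 4 = 2
  item 9: 0
  item 10: 6 − 4 = 2
  item 11: 6 − 0 = 6
  item 12: 5
  item 13: 1
  item 14: 6 − 5 = 1
Sum = 4 + 2 + 3 + 6 + 2 + 5 + 0 + 2 + 0 + 2 + 6 + 5 + 1 + 1 = 39

39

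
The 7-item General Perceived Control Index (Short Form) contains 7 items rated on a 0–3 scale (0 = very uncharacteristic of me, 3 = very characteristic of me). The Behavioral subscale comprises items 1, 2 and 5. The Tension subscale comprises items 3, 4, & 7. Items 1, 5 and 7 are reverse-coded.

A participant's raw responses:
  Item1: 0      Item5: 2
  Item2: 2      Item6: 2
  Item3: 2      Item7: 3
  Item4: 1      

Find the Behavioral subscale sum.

Behavioral items: 1, 2, 5.
Of these, items 1 and 5 are reverse-coded; reversed = (0+3) − raw = 3 − raw.
  item 1: 3 − 0 = 3
  item 2: 2
  item 5: 3 − 2 = 1
Sum = 3 + 2 + 1 = 6

6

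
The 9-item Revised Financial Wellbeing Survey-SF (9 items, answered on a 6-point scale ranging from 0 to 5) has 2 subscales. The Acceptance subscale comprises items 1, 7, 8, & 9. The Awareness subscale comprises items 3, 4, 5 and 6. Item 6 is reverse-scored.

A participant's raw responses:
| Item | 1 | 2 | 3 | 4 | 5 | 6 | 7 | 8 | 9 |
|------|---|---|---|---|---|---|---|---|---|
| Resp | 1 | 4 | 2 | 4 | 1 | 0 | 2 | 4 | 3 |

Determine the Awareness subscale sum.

12

Awareness items: 3, 4, 5, 6.
Of these, item 6 is reverse-scored; on a 0–5 scale, reversed = 5 − raw.
  item 3: 2
  item 4: 4
  item 5: 1
  item 6: 5 − 0 = 5
Sum = 2 + 4 + 1 + 5 = 12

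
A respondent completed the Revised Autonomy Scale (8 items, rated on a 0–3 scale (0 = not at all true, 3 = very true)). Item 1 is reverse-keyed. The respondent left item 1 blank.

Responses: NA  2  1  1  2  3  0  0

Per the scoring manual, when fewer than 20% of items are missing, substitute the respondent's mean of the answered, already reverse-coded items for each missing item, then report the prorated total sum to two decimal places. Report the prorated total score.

Reverse-coded (reversed = (0+3) − raw = 3 − raw):
Completed scored items (7 of 8): 2, 1, 1, 2, 3, 0, 0; sum = 9.
Person mean = 9 / 7 ≈ 1.2857
Prorated total = (9 / 7) × 8 = 10.29 (to 2 dp)

10.29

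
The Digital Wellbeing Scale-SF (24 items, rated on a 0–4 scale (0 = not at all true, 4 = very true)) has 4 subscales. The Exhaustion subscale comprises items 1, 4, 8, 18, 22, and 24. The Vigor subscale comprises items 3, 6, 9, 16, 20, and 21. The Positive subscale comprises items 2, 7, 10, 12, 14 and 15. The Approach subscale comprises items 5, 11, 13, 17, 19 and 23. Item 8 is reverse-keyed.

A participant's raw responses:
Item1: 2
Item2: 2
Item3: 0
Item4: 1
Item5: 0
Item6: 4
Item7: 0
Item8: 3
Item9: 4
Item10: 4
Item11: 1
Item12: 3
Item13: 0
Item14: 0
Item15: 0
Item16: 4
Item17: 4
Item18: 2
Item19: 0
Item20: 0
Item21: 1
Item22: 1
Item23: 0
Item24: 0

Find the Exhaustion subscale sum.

7

Exhaustion items: 1, 4, 8, 18, 22, 24.
Of these, item 8 is reverse-keyed; reverse-coded value = 4 − response.
  item 1: 2
  item 4: 1
  item 8: 4 − 3 = 1
  item 18: 2
  item 22: 1
  item 24: 0
Sum = 2 + 1 + 1 + 2 + 1 + 0 = 7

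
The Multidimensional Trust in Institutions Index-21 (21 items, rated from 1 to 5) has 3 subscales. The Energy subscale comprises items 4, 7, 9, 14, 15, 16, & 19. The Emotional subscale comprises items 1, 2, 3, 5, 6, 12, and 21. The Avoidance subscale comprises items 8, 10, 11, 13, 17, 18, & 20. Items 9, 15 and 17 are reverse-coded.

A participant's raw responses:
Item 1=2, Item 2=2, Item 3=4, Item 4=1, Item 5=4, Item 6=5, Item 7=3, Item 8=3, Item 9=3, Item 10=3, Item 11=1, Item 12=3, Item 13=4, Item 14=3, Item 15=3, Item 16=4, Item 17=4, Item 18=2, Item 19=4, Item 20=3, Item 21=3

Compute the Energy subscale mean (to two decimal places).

3.00

Energy items: 4, 7, 9, 14, 15, 16, 19.
Of these, items 9 and 15 are reverse-coded; reverse-coded value = 6 − response.
  item 4: 1
  item 7: 3
  item 9: 6 − 3 = 3
  item 14: 3
  item 15: 6 − 3 = 3
  item 16: 4
  item 19: 4
Sum = 1 + 3 + 3 + 3 + 3 + 4 + 4 = 21
Mean = 21 / 7 = 3.00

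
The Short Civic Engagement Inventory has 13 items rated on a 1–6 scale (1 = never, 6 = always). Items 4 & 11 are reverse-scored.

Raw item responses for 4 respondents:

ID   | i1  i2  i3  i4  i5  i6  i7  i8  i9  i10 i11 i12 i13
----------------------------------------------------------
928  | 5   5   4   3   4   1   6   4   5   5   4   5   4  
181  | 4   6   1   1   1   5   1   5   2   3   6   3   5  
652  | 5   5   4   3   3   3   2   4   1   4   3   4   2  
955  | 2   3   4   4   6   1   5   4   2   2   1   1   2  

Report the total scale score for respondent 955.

41

Respondent 955 raw: 2, 3, 4, 4, 6, 1, 5, 4, 2, 2, 1, 1, 2.
Reverse-coded (on a 1–6 scale, reversed = 7 − raw):
  item 1: 2
  item 2: 3
  item 3: 4
  item 4: 7 − 4 = 3
  item 5: 6
  item 6: 1
  item 7: 5
  item 8: 4
  item 9: 2
  item 10: 2
  item 11: 7 − 1 = 6
  item 12: 1
  item 13: 2
Sum = 2 + 3 + 4 + 3 + 6 + 1 + 5 + 4 + 2 + 2 + 6 + 1 + 2 = 41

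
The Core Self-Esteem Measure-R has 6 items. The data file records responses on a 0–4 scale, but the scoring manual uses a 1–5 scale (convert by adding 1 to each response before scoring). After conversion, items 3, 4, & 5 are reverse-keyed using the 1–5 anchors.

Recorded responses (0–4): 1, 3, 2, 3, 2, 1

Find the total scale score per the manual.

Convert to 1–5: 2, 4, 3, 4, 3, 2
Reverse-coded (reverse-coded value = 6 − response):
  item 3: 6 − 3 = 3
  item 4: 6 − 4 = 2
  item 5: 6 − 3 = 3
Scored: 2, 4, 3, 2, 3, 2
Total = 16

16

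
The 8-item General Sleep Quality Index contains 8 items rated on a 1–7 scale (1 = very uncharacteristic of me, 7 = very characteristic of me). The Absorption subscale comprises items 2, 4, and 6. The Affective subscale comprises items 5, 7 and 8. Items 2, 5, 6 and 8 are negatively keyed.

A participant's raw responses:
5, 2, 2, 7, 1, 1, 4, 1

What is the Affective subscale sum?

Affective items: 5, 7, 8.
Of these, items 5 and 8 are negatively keyed; on a 1–7 scale, reversed = 8 − raw.
  item 5: 8 − 1 = 7
  item 7: 4
  item 8: 8 − 1 = 7
Sum = 7 + 4 + 7 = 18

18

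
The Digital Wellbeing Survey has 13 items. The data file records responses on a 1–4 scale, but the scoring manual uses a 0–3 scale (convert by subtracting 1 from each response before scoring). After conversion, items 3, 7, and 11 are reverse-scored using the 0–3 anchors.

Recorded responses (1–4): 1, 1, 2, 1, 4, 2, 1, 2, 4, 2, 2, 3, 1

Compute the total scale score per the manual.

18

Convert to 0–3: 0, 0, 1, 0, 3, 1, 0, 1, 3, 1, 1, 2, 0
Reverse-coded (reversed = (0+3) − raw = 3 − raw):
  item 3: 3 − 1 = 2
  item 7: 3 − 0 = 3
  item 11: 3 − 1 = 2
Scored: 0, 0, 2, 0, 3, 1, 3, 1, 3, 1, 2, 2, 0
Total = 18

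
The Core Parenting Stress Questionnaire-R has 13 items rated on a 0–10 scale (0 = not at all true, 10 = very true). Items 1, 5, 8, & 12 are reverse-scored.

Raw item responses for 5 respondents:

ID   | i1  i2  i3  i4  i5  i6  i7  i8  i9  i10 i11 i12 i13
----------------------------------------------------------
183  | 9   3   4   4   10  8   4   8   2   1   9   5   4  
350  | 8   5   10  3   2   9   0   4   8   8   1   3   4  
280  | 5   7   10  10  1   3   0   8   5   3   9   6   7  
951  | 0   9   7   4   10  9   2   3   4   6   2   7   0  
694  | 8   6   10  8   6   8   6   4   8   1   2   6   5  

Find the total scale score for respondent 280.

74

Respondent 280 raw: 5, 7, 10, 10, 1, 3, 0, 8, 5, 3, 9, 6, 7.
Reverse-coded (on a 0–10 scale, reversed = 10 − raw):
  item 1: 10 − 5 = 5
  item 2: 7
  item 3: 10
  item 4: 10
  item 5: 10 − 1 = 9
  item 6: 3
  item 7: 0
  item 8: 10 − 8 = 2
  item 9: 5
  item 10: 3
  item 11: 9
  item 12: 10 − 6 = 4
  item 13: 7
Sum = 5 + 7 + 10 + 10 + 9 + 3 + 0 + 2 + 5 + 3 + 9 + 4 + 7 = 74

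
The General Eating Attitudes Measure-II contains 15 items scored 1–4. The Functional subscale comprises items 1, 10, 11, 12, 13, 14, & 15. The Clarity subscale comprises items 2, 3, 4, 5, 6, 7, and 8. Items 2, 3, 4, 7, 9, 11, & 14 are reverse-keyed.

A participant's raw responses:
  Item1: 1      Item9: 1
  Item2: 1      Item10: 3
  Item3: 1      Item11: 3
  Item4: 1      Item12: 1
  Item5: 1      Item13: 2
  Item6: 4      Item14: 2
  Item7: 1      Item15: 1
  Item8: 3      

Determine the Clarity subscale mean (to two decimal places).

3.43

Clarity items: 2, 3, 4, 5, 6, 7, 8.
Of these, items 2, 3, 4, and 7 are reverse-keyed; on a 1–4 scale, reversed = 5 − raw.
  item 2: 5 − 1 = 4
  item 3: 5 − 1 = 4
  item 4: 5 − 1 = 4
  item 5: 1
  item 6: 4
  item 7: 5 − 1 = 4
  item 8: 3
Sum = 4 + 4 + 4 + 1 + 4 + 4 + 3 = 24
Mean = 24 / 7 = 3.43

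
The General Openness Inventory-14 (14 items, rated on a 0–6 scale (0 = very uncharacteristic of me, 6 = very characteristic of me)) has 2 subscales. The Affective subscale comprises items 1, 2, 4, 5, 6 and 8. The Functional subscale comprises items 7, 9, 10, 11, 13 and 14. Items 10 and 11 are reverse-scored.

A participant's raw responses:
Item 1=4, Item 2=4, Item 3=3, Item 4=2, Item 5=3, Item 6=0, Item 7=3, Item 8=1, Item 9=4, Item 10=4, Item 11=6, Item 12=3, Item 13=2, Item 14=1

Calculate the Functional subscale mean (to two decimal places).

Functional items: 7, 9, 10, 11, 13, 14.
Of these, items 10 & 11 are reverse-scored; reversed = (0+6) − raw = 6 − raw.
  item 7: 3
  item 9: 4
  item 10: 6 − 4 = 2
  item 11: 6 − 6 = 0
  item 13: 2
  item 14: 1
Sum = 3 + 4 + 2 + 0 + 2 + 1 = 12
Mean = 12 / 6 = 2.00

2.00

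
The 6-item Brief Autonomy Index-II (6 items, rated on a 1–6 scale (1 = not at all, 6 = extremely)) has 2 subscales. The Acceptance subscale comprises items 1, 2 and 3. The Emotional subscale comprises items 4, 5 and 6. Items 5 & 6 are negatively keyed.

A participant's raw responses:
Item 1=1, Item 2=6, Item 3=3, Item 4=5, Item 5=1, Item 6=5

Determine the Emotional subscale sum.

Emotional items: 4, 5, 6.
Of these, items 5 & 6 are negatively keyed; reversed = (1+6) − raw = 7 − raw.
  item 4: 5
  item 5: 7 − 1 = 6
  item 6: 7 − 5 = 2
Sum = 5 + 6 + 2 = 13

13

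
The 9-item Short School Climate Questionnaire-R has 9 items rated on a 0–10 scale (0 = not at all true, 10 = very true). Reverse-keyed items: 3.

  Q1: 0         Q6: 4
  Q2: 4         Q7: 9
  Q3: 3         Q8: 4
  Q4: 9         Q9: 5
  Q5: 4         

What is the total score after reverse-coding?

46

Reverse-coded items (reverse-coded value = 10 − response):
  item 3: 10 − 3 = 7
Scored responses: 0, 4, 7, 9, 4, 4, 9, 4, 5
Total = 0 + 4 + 7 + 9 + 4 + 4 + 9 + 4 + 5 = 46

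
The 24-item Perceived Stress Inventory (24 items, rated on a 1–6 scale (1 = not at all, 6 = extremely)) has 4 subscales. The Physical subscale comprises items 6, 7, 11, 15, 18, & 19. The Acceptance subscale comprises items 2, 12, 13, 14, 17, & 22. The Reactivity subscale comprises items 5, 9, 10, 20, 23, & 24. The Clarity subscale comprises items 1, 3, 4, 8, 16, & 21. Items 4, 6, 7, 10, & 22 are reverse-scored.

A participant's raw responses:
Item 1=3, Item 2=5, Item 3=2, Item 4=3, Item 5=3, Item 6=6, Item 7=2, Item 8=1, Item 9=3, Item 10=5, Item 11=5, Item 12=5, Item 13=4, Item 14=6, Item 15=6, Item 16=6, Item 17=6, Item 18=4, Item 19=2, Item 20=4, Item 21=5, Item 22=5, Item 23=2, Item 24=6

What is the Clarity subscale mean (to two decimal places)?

Clarity items: 1, 3, 4, 8, 16, 21.
Of these, item 4 is reverse-scored; reverse-coded value = 7 − response.
  item 1: 3
  item 3: 2
  item 4: 7 − 3 = 4
  item 8: 1
  item 16: 6
  item 21: 5
Sum = 3 + 2 + 4 + 1 + 6 + 5 = 21
Mean = 21 / 6 = 3.50

3.50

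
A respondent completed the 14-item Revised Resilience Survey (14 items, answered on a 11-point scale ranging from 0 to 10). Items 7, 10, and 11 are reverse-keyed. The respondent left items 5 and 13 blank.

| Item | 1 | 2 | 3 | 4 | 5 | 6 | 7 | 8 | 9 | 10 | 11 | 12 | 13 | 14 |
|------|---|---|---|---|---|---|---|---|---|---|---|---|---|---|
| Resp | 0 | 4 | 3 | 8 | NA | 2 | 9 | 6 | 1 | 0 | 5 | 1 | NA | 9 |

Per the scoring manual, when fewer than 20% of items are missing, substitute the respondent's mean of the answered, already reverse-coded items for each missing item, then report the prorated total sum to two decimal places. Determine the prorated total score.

58.33

Reverse-coded (on a 0–10 scale, reversed = 10 − raw):
  item 7: 10 − 9 = 1
  item 10: 10 − 0 = 10
  item 11: 10 − 5 = 5
Completed scored items (12 of 14): 0, 4, 3, 8, 2, 1, 6, 1, 10, 5, 1, 9; sum = 50.
Person mean = 50 / 12 ≈ 4.1667
Prorated total = (50 / 12) × 14 = 58.33 (to 2 dp)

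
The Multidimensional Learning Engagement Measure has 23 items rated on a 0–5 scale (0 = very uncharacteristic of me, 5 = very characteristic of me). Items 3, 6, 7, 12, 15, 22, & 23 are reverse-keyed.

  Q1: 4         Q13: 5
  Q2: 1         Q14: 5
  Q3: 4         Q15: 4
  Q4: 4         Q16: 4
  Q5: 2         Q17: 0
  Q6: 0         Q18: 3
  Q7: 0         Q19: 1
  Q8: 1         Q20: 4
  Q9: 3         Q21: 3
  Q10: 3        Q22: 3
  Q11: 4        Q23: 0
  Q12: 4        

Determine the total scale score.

Reverse-keyed items use 5 − raw:
  item 3: 5 − 4 = 1
  item 6: 5 − 0 = 5
  item 7: 5 − 0 = 5
  item 12: 5 − 4 = 1
  item 15: 5 − 4 = 1
  item 22: 5 − 3 = 2
  item 23: 5 − 0 = 5
Scored responses: 4, 1, 1, 4, 2, 5, 5, 1, 3, 3, 4, 1, 5, 5, 1, 4, 0, 3, 1, 4, 3, 2, 5
Total = 4 + 1 + 1 + 4 + 2 + 5 + 5 + 1 + 3 + 3 + 4 + 1 + 5 + 5 + 1 + 4 + 0 + 3 + 1 + 4 + 3 + 2 + 5 = 67

67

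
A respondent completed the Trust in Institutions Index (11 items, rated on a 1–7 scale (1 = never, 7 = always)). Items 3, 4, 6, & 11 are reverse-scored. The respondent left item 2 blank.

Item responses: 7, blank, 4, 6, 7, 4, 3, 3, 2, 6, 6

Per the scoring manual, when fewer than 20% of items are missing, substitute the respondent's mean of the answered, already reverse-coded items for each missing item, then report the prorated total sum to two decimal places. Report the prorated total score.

44.00

Reverse-coded (reversed = (1+7) − raw = 8 − raw):
  item 3: 8 − 4 = 4
  item 4: 8 − 6 = 2
  item 6: 8 − 4 = 4
  item 11: 8 − 6 = 2
Completed scored items (10 of 11): 7, 4, 2, 7, 4, 3, 3, 2, 6, 2; sum = 40.
Person mean = 40 / 10 ≈ 4.0000
Prorated total = (40 / 10) × 11 = 44.00 (to 2 dp)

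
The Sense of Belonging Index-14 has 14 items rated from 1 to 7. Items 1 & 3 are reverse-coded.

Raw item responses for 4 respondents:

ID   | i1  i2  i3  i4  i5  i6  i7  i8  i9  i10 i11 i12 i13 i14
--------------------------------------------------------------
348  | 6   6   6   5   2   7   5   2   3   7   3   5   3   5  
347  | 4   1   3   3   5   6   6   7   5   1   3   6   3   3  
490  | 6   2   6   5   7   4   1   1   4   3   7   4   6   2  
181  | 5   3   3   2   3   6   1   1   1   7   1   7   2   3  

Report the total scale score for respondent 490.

Respondent 490 raw: 6, 2, 6, 5, 7, 4, 1, 1, 4, 3, 7, 4, 6, 2.
Reverse-coded (on a 1–7 scale, reversed = 8 − raw):
  item 1: 8 − 6 = 2
  item 2: 2
  item 3: 8 − 6 = 2
  item 4: 5
  item 5: 7
  item 6: 4
  item 7: 1
  item 8: 1
  item 9: 4
  item 10: 3
  item 11: 7
  item 12: 4
  item 13: 6
  item 14: 2
Sum = 2 + 2 + 2 + 5 + 7 + 4 + 1 + 1 + 4 + 3 + 7 + 4 + 6 + 2 = 50

50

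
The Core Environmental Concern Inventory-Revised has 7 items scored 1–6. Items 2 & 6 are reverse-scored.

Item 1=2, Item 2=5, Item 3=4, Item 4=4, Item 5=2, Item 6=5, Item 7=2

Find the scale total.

Reverse-coded items (on a 1–6 scale, reversed = 7 − raw):
  item 2: 7 − 5 = 2
  item 6: 7 − 5 = 2
Scored items: 2, 2, 4, 4, 2, 2, 2
Total = 2 + 2 + 4 + 4 + 2 + 2 + 2 = 18

18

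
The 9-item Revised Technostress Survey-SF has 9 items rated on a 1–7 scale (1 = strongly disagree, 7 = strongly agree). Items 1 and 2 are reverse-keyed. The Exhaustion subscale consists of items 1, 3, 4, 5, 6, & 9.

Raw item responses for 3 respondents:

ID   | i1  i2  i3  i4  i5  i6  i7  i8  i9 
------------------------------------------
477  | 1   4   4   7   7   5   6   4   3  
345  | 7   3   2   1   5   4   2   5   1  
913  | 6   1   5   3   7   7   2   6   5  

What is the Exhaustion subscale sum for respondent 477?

33

Respondent 477 raw: 1, 4, 4, 7, 7, 5, 6, 4, 3.
Exhaustion items: 1, 3, 4, 5, 6, 9.
Reverse-coded (on a 1–7 scale, reversed = 8 − raw):
  item 1: 8 − 1 = 7
  item 3: 4
  item 4: 7
  item 5: 7
  item 6: 5
  item 9: 3
Sum = 7 + 4 + 7 + 7 + 5 + 3 = 33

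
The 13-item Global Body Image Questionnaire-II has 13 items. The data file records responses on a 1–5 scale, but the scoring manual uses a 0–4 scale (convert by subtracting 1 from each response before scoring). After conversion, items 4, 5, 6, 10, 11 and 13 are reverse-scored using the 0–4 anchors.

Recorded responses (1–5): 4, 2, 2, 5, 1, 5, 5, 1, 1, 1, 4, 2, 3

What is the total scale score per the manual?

Convert to 0–4: 3, 1, 1, 4, 0, 4, 4, 0, 0, 0, 3, 1, 2
Reverse-coded (on a 0–4 scale, reversed = 4 − raw):
  item 4: 4 − 4 = 0
  item 5: 4 − 0 = 4
  item 6: 4 − 4 = 0
  item 10: 4 − 0 = 4
  item 11: 4 − 3 = 1
  item 13: 4 − 2 = 2
Scored: 3, 1, 1, 0, 4, 0, 4, 0, 0, 4, 1, 1, 2
Total = 21

21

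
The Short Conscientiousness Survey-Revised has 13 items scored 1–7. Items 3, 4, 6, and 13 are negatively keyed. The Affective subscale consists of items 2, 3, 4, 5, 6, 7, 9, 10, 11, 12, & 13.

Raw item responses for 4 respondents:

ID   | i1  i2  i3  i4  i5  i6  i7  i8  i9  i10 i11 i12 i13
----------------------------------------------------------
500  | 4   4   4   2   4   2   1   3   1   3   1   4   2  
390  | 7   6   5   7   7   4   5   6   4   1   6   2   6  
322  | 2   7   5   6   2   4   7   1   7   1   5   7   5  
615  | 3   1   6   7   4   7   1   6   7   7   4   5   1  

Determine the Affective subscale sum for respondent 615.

Respondent 615 raw: 3, 1, 6, 7, 4, 7, 1, 6, 7, 7, 4, 5, 1.
Affective items: 2, 3, 4, 5, 6, 7, 9, 10, 11, 12, 13.
Reverse-coded (on a 1–7 scale, reversed = 8 − raw):
  item 2: 1
  item 3: 8 − 6 = 2
  item 4: 8 − 7 = 1
  item 5: 4
  item 6: 8 − 7 = 1
  item 7: 1
  item 9: 7
  item 10: 7
  item 11: 4
  item 12: 5
  item 13: 8 − 1 = 7
Sum = 1 + 2 + 1 + 4 + 1 + 1 + 7 + 7 + 4 + 5 + 7 = 40

40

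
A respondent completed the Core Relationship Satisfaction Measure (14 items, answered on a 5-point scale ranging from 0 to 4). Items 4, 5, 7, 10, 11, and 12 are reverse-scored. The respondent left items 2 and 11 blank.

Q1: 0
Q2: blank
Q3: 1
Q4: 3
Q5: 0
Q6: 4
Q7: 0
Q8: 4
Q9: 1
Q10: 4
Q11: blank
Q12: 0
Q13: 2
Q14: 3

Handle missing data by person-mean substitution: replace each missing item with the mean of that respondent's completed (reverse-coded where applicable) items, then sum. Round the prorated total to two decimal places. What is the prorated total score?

32.67

Reverse-coded (reverse-coded value = 4 − response):
  item 4: 4 − 3 = 1
  item 5: 4 − 0 = 4
  item 7: 4 − 0 = 4
  item 10: 4 − 4 = 0
  item 12: 4 − 0 = 4
Completed scored items (12 of 14): 0, 1, 1, 4, 4, 4, 4, 1, 0, 4, 2, 3; sum = 28.
Person mean = 28 / 12 ≈ 2.3333
Prorated total = (28 / 12) × 14 = 32.67 (to 2 dp)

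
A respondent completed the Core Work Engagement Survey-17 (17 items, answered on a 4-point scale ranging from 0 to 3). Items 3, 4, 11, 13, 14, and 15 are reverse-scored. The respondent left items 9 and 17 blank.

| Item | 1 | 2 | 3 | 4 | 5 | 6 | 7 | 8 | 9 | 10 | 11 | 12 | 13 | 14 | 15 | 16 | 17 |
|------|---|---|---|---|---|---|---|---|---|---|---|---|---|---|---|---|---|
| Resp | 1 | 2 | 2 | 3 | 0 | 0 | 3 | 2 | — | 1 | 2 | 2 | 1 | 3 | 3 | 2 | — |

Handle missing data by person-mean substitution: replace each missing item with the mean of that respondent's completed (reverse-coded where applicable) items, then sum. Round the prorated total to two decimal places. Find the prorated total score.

19.27

Reverse-coded (reversed = (0+3) − raw = 3 − raw):
  item 3: 3 − 2 = 1
  item 4: 3 − 3 = 0
  item 11: 3 − 2 = 1
  item 13: 3 − 1 = 2
  item 14: 3 − 3 = 0
  item 15: 3 − 3 = 0
Completed scored items (15 of 17): 1, 2, 1, 0, 0, 0, 3, 2, 1, 1, 2, 2, 0, 0, 2; sum = 17.
Person mean = 17 / 15 ≈ 1.1333
Prorated total = (17 / 15) × 17 = 19.27 (to 2 dp)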